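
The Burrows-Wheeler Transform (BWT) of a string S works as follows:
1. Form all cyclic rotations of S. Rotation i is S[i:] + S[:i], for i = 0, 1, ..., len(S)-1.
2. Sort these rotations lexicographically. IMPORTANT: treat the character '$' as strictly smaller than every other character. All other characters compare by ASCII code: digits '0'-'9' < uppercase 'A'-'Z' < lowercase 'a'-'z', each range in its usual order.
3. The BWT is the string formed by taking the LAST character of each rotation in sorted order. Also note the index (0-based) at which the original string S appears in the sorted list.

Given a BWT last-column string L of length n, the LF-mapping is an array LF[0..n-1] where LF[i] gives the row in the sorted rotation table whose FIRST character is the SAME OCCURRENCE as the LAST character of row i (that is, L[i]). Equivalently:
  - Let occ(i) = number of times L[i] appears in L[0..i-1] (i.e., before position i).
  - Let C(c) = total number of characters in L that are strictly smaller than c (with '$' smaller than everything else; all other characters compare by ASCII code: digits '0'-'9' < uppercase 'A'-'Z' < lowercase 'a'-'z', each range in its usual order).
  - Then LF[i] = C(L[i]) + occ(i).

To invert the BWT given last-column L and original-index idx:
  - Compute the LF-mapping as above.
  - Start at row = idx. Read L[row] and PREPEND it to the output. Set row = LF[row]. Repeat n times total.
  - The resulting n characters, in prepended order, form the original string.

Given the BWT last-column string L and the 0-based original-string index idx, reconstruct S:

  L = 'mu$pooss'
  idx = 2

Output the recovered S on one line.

LF mapping: 1 7 0 4 2 3 5 6
Walk LF starting at row 2, prepending L[row]:
  step 1: row=2, L[2]='$', prepend. Next row=LF[2]=0
  step 2: row=0, L[0]='m', prepend. Next row=LF[0]=1
  step 3: row=1, L[1]='u', prepend. Next row=LF[1]=7
  step 4: row=7, L[7]='s', prepend. Next row=LF[7]=6
  step 5: row=6, L[6]='s', prepend. Next row=LF[6]=5
  step 6: row=5, L[5]='o', prepend. Next row=LF[5]=3
  step 7: row=3, L[3]='p', prepend. Next row=LF[3]=4
  step 8: row=4, L[4]='o', prepend. Next row=LF[4]=2
Reversed output: opossum$

Answer: opossum$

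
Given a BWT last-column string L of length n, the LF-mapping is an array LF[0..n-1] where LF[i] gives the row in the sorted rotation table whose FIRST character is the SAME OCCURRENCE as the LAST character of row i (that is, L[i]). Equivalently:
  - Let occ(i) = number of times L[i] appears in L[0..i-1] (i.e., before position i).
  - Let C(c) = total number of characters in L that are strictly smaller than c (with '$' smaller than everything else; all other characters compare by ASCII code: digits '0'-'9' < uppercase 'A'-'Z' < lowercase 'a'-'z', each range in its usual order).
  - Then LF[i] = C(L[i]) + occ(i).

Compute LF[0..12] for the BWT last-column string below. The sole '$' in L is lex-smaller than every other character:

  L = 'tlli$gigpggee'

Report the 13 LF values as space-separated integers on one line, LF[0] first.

Answer: 12 9 10 7 0 3 8 4 11 5 6 1 2

Derivation:
Char counts: '$':1, 'e':2, 'g':4, 'i':2, 'l':2, 'p':1, 't':1
C (first-col start): C('$')=0, C('e')=1, C('g')=3, C('i')=7, C('l')=9, C('p')=11, C('t')=12
L[0]='t': occ=0, LF[0]=C('t')+0=12+0=12
L[1]='l': occ=0, LF[1]=C('l')+0=9+0=9
L[2]='l': occ=1, LF[2]=C('l')+1=9+1=10
L[3]='i': occ=0, LF[3]=C('i')+0=7+0=7
L[4]='$': occ=0, LF[4]=C('$')+0=0+0=0
L[5]='g': occ=0, LF[5]=C('g')+0=3+0=3
L[6]='i': occ=1, LF[6]=C('i')+1=7+1=8
L[7]='g': occ=1, LF[7]=C('g')+1=3+1=4
L[8]='p': occ=0, LF[8]=C('p')+0=11+0=11
L[9]='g': occ=2, LF[9]=C('g')+2=3+2=5
L[10]='g': occ=3, LF[10]=C('g')+3=3+3=6
L[11]='e': occ=0, LF[11]=C('e')+0=1+0=1
L[12]='e': occ=1, LF[12]=C('e')+1=1+1=2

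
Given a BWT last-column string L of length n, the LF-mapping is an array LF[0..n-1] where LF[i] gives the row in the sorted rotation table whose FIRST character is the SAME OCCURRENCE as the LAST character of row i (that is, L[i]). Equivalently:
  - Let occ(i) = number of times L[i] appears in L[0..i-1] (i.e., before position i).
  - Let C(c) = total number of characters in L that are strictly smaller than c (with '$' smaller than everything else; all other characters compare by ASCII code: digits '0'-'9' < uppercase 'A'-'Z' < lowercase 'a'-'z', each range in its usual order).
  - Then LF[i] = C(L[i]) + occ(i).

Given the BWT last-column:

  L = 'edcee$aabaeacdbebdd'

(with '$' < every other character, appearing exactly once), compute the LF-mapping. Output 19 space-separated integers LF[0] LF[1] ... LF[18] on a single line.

Answer: 14 10 8 15 16 0 1 2 5 3 17 4 9 11 6 18 7 12 13

Derivation:
Char counts: '$':1, 'a':4, 'b':3, 'c':2, 'd':4, 'e':5
C (first-col start): C('$')=0, C('a')=1, C('b')=5, C('c')=8, C('d')=10, C('e')=14
L[0]='e': occ=0, LF[0]=C('e')+0=14+0=14
L[1]='d': occ=0, LF[1]=C('d')+0=10+0=10
L[2]='c': occ=0, LF[2]=C('c')+0=8+0=8
L[3]='e': occ=1, LF[3]=C('e')+1=14+1=15
L[4]='e': occ=2, LF[4]=C('e')+2=14+2=16
L[5]='$': occ=0, LF[5]=C('$')+0=0+0=0
L[6]='a': occ=0, LF[6]=C('a')+0=1+0=1
L[7]='a': occ=1, LF[7]=C('a')+1=1+1=2
L[8]='b': occ=0, LF[8]=C('b')+0=5+0=5
L[9]='a': occ=2, LF[9]=C('a')+2=1+2=3
L[10]='e': occ=3, LF[10]=C('e')+3=14+3=17
L[11]='a': occ=3, LF[11]=C('a')+3=1+3=4
L[12]='c': occ=1, LF[12]=C('c')+1=8+1=9
L[13]='d': occ=1, LF[13]=C('d')+1=10+1=11
L[14]='b': occ=1, LF[14]=C('b')+1=5+1=6
L[15]='e': occ=4, LF[15]=C('e')+4=14+4=18
L[16]='b': occ=2, LF[16]=C('b')+2=5+2=7
L[17]='d': occ=2, LF[17]=C('d')+2=10+2=12
L[18]='d': occ=3, LF[18]=C('d')+3=10+3=13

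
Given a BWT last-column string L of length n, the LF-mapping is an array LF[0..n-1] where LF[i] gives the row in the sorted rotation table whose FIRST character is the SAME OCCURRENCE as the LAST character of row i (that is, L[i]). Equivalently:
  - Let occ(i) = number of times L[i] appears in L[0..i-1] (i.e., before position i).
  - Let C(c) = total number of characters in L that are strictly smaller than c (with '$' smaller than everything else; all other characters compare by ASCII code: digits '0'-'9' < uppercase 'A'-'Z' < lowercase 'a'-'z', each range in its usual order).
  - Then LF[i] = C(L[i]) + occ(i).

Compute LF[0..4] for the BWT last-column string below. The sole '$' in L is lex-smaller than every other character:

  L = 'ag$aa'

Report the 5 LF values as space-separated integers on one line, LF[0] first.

Answer: 1 4 0 2 3

Derivation:
Char counts: '$':1, 'a':3, 'g':1
C (first-col start): C('$')=0, C('a')=1, C('g')=4
L[0]='a': occ=0, LF[0]=C('a')+0=1+0=1
L[1]='g': occ=0, LF[1]=C('g')+0=4+0=4
L[2]='$': occ=0, LF[2]=C('$')+0=0+0=0
L[3]='a': occ=1, LF[3]=C('a')+1=1+1=2
L[4]='a': occ=2, LF[4]=C('a')+2=1+2=3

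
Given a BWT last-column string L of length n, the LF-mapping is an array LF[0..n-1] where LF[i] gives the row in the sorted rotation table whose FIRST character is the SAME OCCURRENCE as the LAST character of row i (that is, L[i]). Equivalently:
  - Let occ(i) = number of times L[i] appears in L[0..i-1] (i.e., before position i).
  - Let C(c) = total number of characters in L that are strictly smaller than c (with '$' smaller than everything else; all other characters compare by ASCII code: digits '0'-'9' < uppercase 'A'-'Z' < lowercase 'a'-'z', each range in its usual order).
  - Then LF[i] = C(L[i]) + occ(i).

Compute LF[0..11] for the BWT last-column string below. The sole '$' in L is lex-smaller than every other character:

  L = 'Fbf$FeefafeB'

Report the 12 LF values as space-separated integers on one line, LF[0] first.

Char counts: '$':1, 'B':1, 'F':2, 'a':1, 'b':1, 'e':3, 'f':3
C (first-col start): C('$')=0, C('B')=1, C('F')=2, C('a')=4, C('b')=5, C('e')=6, C('f')=9
L[0]='F': occ=0, LF[0]=C('F')+0=2+0=2
L[1]='b': occ=0, LF[1]=C('b')+0=5+0=5
L[2]='f': occ=0, LF[2]=C('f')+0=9+0=9
L[3]='$': occ=0, LF[3]=C('$')+0=0+0=0
L[4]='F': occ=1, LF[4]=C('F')+1=2+1=3
L[5]='e': occ=0, LF[5]=C('e')+0=6+0=6
L[6]='e': occ=1, LF[6]=C('e')+1=6+1=7
L[7]='f': occ=1, LF[7]=C('f')+1=9+1=10
L[8]='a': occ=0, LF[8]=C('a')+0=4+0=4
L[9]='f': occ=2, LF[9]=C('f')+2=9+2=11
L[10]='e': occ=2, LF[10]=C('e')+2=6+2=8
L[11]='B': occ=0, LF[11]=C('B')+0=1+0=1

Answer: 2 5 9 0 3 6 7 10 4 11 8 1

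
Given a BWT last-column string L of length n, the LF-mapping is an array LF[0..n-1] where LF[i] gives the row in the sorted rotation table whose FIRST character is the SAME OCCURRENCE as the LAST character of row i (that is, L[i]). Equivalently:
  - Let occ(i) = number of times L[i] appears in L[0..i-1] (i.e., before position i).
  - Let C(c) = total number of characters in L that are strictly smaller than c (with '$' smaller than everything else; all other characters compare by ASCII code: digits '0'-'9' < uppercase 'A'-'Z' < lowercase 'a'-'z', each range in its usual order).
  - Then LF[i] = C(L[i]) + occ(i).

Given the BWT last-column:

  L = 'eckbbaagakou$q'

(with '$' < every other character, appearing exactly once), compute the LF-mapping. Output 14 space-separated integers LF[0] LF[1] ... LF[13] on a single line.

Char counts: '$':1, 'a':3, 'b':2, 'c':1, 'e':1, 'g':1, 'k':2, 'o':1, 'q':1, 'u':1
C (first-col start): C('$')=0, C('a')=1, C('b')=4, C('c')=6, C('e')=7, C('g')=8, C('k')=9, C('o')=11, C('q')=12, C('u')=13
L[0]='e': occ=0, LF[0]=C('e')+0=7+0=7
L[1]='c': occ=0, LF[1]=C('c')+0=6+0=6
L[2]='k': occ=0, LF[2]=C('k')+0=9+0=9
L[3]='b': occ=0, LF[3]=C('b')+0=4+0=4
L[4]='b': occ=1, LF[4]=C('b')+1=4+1=5
L[5]='a': occ=0, LF[5]=C('a')+0=1+0=1
L[6]='a': occ=1, LF[6]=C('a')+1=1+1=2
L[7]='g': occ=0, LF[7]=C('g')+0=8+0=8
L[8]='a': occ=2, LF[8]=C('a')+2=1+2=3
L[9]='k': occ=1, LF[9]=C('k')+1=9+1=10
L[10]='o': occ=0, LF[10]=C('o')+0=11+0=11
L[11]='u': occ=0, LF[11]=C('u')+0=13+0=13
L[12]='$': occ=0, LF[12]=C('$')+0=0+0=0
L[13]='q': occ=0, LF[13]=C('q')+0=12+0=12

Answer: 7 6 9 4 5 1 2 8 3 10 11 13 0 12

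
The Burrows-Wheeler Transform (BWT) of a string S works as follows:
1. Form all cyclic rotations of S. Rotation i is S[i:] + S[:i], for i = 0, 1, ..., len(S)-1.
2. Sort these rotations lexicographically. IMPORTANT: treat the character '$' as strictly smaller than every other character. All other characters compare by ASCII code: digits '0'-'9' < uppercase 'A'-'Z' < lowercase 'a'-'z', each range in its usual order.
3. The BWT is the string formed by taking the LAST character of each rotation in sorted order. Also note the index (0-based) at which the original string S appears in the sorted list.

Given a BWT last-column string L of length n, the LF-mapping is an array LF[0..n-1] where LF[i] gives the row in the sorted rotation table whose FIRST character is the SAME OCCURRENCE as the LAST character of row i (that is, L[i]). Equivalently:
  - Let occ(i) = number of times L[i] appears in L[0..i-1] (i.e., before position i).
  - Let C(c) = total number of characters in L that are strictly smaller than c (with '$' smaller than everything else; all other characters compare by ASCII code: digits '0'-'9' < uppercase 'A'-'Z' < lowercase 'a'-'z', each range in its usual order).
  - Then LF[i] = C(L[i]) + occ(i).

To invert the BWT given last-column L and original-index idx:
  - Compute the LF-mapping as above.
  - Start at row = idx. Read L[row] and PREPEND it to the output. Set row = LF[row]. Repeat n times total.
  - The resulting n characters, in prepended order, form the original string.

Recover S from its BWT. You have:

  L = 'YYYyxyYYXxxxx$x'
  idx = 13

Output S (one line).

Answer: yYXxxxxxyYYxYY$

Derivation:
LF mapping: 2 3 4 13 7 14 5 6 1 8 9 10 11 0 12
Walk LF starting at row 13, prepending L[row]:
  step 1: row=13, L[13]='$', prepend. Next row=LF[13]=0
  step 2: row=0, L[0]='Y', prepend. Next row=LF[0]=2
  step 3: row=2, L[2]='Y', prepend. Next row=LF[2]=4
  step 4: row=4, L[4]='x', prepend. Next row=LF[4]=7
  step 5: row=7, L[7]='Y', prepend. Next row=LF[7]=6
  step 6: row=6, L[6]='Y', prepend. Next row=LF[6]=5
  step 7: row=5, L[5]='y', prepend. Next row=LF[5]=14
  step 8: row=14, L[14]='x', prepend. Next row=LF[14]=12
  step 9: row=12, L[12]='x', prepend. Next row=LF[12]=11
  step 10: row=11, L[11]='x', prepend. Next row=LF[11]=10
  step 11: row=10, L[10]='x', prepend. Next row=LF[10]=9
  step 12: row=9, L[9]='x', prepend. Next row=LF[9]=8
  step 13: row=8, L[8]='X', prepend. Next row=LF[8]=1
  step 14: row=1, L[1]='Y', prepend. Next row=LF[1]=3
  step 15: row=3, L[3]='y', prepend. Next row=LF[3]=13
Reversed output: yYXxxxxxyYYxYY$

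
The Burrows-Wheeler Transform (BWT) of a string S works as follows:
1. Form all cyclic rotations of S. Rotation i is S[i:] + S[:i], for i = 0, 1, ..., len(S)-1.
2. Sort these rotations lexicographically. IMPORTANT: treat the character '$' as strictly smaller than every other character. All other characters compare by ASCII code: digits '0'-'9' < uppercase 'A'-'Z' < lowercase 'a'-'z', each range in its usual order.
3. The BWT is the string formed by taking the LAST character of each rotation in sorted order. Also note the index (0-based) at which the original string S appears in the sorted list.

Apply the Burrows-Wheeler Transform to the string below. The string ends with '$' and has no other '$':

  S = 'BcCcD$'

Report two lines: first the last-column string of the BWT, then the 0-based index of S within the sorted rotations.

All 6 rotations (rotation i = S[i:]+S[:i]):
  rot[0] = BcCcD$
  rot[1] = cCcD$B
  rot[2] = CcD$Bc
  rot[3] = cD$BcC
  rot[4] = D$BcCc
  rot[5] = $BcCcD
Sorted (with $ < everything):
  sorted[0] = $BcCcD  (last char: 'D')
  sorted[1] = BcCcD$  (last char: '$')
  sorted[2] = CcD$Bc  (last char: 'c')
  sorted[3] = D$BcCc  (last char: 'c')
  sorted[4] = cCcD$B  (last char: 'B')
  sorted[5] = cD$BcC  (last char: 'C')
Last column: D$ccBC
Original string S is at sorted index 1

Answer: D$ccBC
1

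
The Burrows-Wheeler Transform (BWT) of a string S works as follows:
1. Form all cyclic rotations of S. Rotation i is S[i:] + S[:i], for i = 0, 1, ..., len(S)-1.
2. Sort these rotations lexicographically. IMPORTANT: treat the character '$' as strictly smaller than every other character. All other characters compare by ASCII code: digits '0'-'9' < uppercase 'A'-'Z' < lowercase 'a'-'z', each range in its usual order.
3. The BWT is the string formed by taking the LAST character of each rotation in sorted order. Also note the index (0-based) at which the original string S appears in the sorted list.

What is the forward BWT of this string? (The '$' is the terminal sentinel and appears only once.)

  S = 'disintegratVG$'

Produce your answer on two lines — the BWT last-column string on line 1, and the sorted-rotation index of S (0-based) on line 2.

Answer: GVtr$tesdigian
4

Derivation:
All 14 rotations (rotation i = S[i:]+S[:i]):
  rot[0] = disintegratVG$
  rot[1] = isintegratVG$d
  rot[2] = sintegratVG$di
  rot[3] = integratVG$dis
  rot[4] = ntegratVG$disi
  rot[5] = tegratVG$disin
  rot[6] = egratVG$disint
  rot[7] = gratVG$disinte
  rot[8] = ratVG$disinteg
  rot[9] = atVG$disintegr
  rot[10] = tVG$disintegra
  rot[11] = VG$disintegrat
  rot[12] = G$disintegratV
  rot[13] = $disintegratVG
Sorted (with $ < everything):
  sorted[0] = $disintegratVG  (last char: 'G')
  sorted[1] = G$disintegratV  (last char: 'V')
  sorted[2] = VG$disintegrat  (last char: 't')
  sorted[3] = atVG$disintegr  (last char: 'r')
  sorted[4] = disintegratVG$  (last char: '$')
  sorted[5] = egratVG$disint  (last char: 't')
  sorted[6] = gratVG$disinte  (last char: 'e')
  sorted[7] = integratVG$dis  (last char: 's')
  sorted[8] = isintegratVG$d  (last char: 'd')
  sorted[9] = ntegratVG$disi  (last char: 'i')
  sorted[10] = ratVG$disinteg  (last char: 'g')
  sorted[11] = sintegratVG$di  (last char: 'i')
  sorted[12] = tVG$disintegra  (last char: 'a')
  sorted[13] = tegratVG$disin  (last char: 'n')
Last column: GVtr$tesdigian
Original string S is at sorted index 4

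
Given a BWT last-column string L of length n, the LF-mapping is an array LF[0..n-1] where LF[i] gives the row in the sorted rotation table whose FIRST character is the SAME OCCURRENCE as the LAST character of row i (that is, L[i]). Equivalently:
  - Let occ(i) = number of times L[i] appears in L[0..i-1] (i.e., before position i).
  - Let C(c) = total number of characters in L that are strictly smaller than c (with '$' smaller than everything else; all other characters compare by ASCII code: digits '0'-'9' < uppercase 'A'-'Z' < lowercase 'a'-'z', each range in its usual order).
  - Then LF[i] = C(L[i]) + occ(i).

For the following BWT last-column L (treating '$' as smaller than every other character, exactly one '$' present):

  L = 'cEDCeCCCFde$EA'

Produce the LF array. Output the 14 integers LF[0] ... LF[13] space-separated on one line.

Answer: 10 7 6 2 12 3 4 5 9 11 13 0 8 1

Derivation:
Char counts: '$':1, 'A':1, 'C':4, 'D':1, 'E':2, 'F':1, 'c':1, 'd':1, 'e':2
C (first-col start): C('$')=0, C('A')=1, C('C')=2, C('D')=6, C('E')=7, C('F')=9, C('c')=10, C('d')=11, C('e')=12
L[0]='c': occ=0, LF[0]=C('c')+0=10+0=10
L[1]='E': occ=0, LF[1]=C('E')+0=7+0=7
L[2]='D': occ=0, LF[2]=C('D')+0=6+0=6
L[3]='C': occ=0, LF[3]=C('C')+0=2+0=2
L[4]='e': occ=0, LF[4]=C('e')+0=12+0=12
L[5]='C': occ=1, LF[5]=C('C')+1=2+1=3
L[6]='C': occ=2, LF[6]=C('C')+2=2+2=4
L[7]='C': occ=3, LF[7]=C('C')+3=2+3=5
L[8]='F': occ=0, LF[8]=C('F')+0=9+0=9
L[9]='d': occ=0, LF[9]=C('d')+0=11+0=11
L[10]='e': occ=1, LF[10]=C('e')+1=12+1=13
L[11]='$': occ=0, LF[11]=C('$')+0=0+0=0
L[12]='E': occ=1, LF[12]=C('E')+1=7+1=8
L[13]='A': occ=0, LF[13]=C('A')+0=1+0=1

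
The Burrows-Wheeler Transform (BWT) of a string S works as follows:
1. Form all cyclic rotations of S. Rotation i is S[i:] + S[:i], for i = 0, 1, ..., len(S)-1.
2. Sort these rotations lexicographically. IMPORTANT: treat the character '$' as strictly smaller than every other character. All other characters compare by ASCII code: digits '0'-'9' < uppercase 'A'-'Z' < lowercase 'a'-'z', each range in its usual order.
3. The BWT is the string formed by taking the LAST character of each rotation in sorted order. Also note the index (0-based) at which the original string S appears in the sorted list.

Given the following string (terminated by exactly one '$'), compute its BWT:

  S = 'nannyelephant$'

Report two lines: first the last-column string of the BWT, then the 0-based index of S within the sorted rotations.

Answer: tnhylpe$aanenn
7

Derivation:
All 14 rotations (rotation i = S[i:]+S[:i]):
  rot[0] = nannyelephant$
  rot[1] = annyelephant$n
  rot[2] = nnyelephant$na
  rot[3] = nyelephant$nan
  rot[4] = yelephant$nann
  rot[5] = elephant$nanny
  rot[6] = lephant$nannye
  rot[7] = ephant$nannyel
  rot[8] = phant$nannyele
  rot[9] = hant$nannyelep
  rot[10] = ant$nannyeleph
  rot[11] = nt$nannyelepha
  rot[12] = t$nannyelephan
  rot[13] = $nannyelephant
Sorted (with $ < everything):
  sorted[0] = $nannyelephant  (last char: 't')
  sorted[1] = annyelephant$n  (last char: 'n')
  sorted[2] = ant$nannyeleph  (last char: 'h')
  sorted[3] = elephant$nanny  (last char: 'y')
  sorted[4] = ephant$nannyel  (last char: 'l')
  sorted[5] = hant$nannyelep  (last char: 'p')
  sorted[6] = lephant$nannye  (last char: 'e')
  sorted[7] = nannyelephant$  (last char: '$')
  sorted[8] = nnyelephant$na  (last char: 'a')
  sorted[9] = nt$nannyelepha  (last char: 'a')
  sorted[10] = nyelephant$nan  (last char: 'n')
  sorted[11] = phant$nannyele  (last char: 'e')
  sorted[12] = t$nannyelephan  (last char: 'n')
  sorted[13] = yelephant$nann  (last char: 'n')
Last column: tnhylpe$aanenn
Original string S is at sorted index 7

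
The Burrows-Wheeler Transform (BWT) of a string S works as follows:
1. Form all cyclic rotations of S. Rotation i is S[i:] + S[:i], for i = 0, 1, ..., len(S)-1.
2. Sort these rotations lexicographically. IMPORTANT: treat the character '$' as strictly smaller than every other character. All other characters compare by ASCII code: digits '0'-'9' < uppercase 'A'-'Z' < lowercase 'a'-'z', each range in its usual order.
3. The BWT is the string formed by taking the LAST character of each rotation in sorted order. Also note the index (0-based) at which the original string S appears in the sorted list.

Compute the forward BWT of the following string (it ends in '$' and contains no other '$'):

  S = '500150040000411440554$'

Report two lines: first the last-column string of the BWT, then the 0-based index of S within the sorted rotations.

Answer: 440550000441050401$150
18

Derivation:
All 22 rotations (rotation i = S[i:]+S[:i]):
  rot[0] = 500150040000411440554$
  rot[1] = 00150040000411440554$5
  rot[2] = 0150040000411440554$50
  rot[3] = 150040000411440554$500
  rot[4] = 50040000411440554$5001
  rot[5] = 0040000411440554$50015
  rot[6] = 040000411440554$500150
  rot[7] = 40000411440554$5001500
  rot[8] = 0000411440554$50015004
  rot[9] = 000411440554$500150040
  rot[10] = 00411440554$5001500400
  rot[11] = 0411440554$50015004000
  rot[12] = 411440554$500150040000
  rot[13] = 11440554$5001500400004
  rot[14] = 1440554$50015004000041
  rot[15] = 440554$500150040000411
  rot[16] = 40554$5001500400004114
  rot[17] = 0554$50015004000041144
  rot[18] = 554$500150040000411440
  rot[19] = 54$5001500400004114405
  rot[20] = 4$50015004000041144055
  rot[21] = $500150040000411440554
Sorted (with $ < everything):
  sorted[0] = $500150040000411440554  (last char: '4')
  sorted[1] = 0000411440554$50015004  (last char: '4')
  sorted[2] = 000411440554$500150040  (last char: '0')
  sorted[3] = 00150040000411440554$5  (last char: '5')
  sorted[4] = 0040000411440554$50015  (last char: '5')
  sorted[5] = 00411440554$5001500400  (last char: '0')
  sorted[6] = 0150040000411440554$50  (last char: '0')
  sorted[7] = 040000411440554$500150  (last char: '0')
  sorted[8] = 0411440554$50015004000  (last char: '0')
  sorted[9] = 0554$50015004000041144  (last char: '4')
  sorted[10] = 11440554$5001500400004  (last char: '4')
  sorted[11] = 1440554$50015004000041  (last char: '1')
  sorted[12] = 150040000411440554$500  (last char: '0')
  sorted[13] = 4$50015004000041144055  (last char: '5')
  sorted[14] = 40000411440554$5001500  (last char: '0')
  sorted[15] = 40554$5001500400004114  (last char: '4')
  sorted[16] = 411440554$500150040000  (last char: '0')
  sorted[17] = 440554$500150040000411  (last char: '1')
  sorted[18] = 500150040000411440554$  (last char: '$')
  sorted[19] = 50040000411440554$5001  (last char: '1')
  sorted[20] = 54$5001500400004114405  (last char: '5')
  sorted[21] = 554$500150040000411440  (last char: '0')
Last column: 440550000441050401$150
Original string S is at sorted index 18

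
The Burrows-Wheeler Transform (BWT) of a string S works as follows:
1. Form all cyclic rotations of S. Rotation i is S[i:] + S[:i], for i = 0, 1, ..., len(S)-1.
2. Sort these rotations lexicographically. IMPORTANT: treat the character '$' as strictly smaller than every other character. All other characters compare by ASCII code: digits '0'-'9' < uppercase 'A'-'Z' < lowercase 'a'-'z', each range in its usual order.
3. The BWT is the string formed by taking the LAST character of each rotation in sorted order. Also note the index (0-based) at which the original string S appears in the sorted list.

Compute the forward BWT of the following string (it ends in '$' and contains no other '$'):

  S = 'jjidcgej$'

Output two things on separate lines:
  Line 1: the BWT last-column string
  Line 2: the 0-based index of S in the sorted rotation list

Answer: jdigcjej$
8

Derivation:
All 9 rotations (rotation i = S[i:]+S[:i]):
  rot[0] = jjidcgej$
  rot[1] = jidcgej$j
  rot[2] = idcgej$jj
  rot[3] = dcgej$jji
  rot[4] = cgej$jjid
  rot[5] = gej$jjidc
  rot[6] = ej$jjidcg
  rot[7] = j$jjidcge
  rot[8] = $jjidcgej
Sorted (with $ < everything):
  sorted[0] = $jjidcgej  (last char: 'j')
  sorted[1] = cgej$jjid  (last char: 'd')
  sorted[2] = dcgej$jji  (last char: 'i')
  sorted[3] = ej$jjidcg  (last char: 'g')
  sorted[4] = gej$jjidc  (last char: 'c')
  sorted[5] = idcgej$jj  (last char: 'j')
  sorted[6] = j$jjidcge  (last char: 'e')
  sorted[7] = jidcgej$j  (last char: 'j')
  sorted[8] = jjidcgej$  (last char: '$')
Last column: jdigcjej$
Original string S is at sorted index 8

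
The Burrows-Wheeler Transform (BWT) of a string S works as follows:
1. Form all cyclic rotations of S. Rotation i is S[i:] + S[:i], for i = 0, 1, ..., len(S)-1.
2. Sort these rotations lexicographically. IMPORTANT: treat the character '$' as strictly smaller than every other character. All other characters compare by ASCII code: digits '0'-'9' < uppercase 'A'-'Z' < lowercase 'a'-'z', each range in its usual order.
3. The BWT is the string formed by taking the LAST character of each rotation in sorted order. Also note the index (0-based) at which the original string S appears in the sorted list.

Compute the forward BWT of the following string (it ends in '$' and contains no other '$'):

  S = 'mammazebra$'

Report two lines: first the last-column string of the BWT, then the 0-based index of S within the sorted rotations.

All 11 rotations (rotation i = S[i:]+S[:i]):
  rot[0] = mammazebra$
  rot[1] = ammazebra$m
  rot[2] = mmazebra$ma
  rot[3] = mazebra$mam
  rot[4] = azebra$mamm
  rot[5] = zebra$mamma
  rot[6] = ebra$mammaz
  rot[7] = bra$mammaze
  rot[8] = ra$mammazeb
  rot[9] = a$mammazebr
  rot[10] = $mammazebra
Sorted (with $ < everything):
  sorted[0] = $mammazebra  (last char: 'a')
  sorted[1] = a$mammazebr  (last char: 'r')
  sorted[2] = ammazebra$m  (last char: 'm')
  sorted[3] = azebra$mamm  (last char: 'm')
  sorted[4] = bra$mammaze  (last char: 'e')
  sorted[5] = ebra$mammaz  (last char: 'z')
  sorted[6] = mammazebra$  (last char: '$')
  sorted[7] = mazebra$mam  (last char: 'm')
  sorted[8] = mmazebra$ma  (last char: 'a')
  sorted[9] = ra$mammazeb  (last char: 'b')
  sorted[10] = zebra$mamma  (last char: 'a')
Last column: armmez$maba
Original string S is at sorted index 6

Answer: armmez$maba
6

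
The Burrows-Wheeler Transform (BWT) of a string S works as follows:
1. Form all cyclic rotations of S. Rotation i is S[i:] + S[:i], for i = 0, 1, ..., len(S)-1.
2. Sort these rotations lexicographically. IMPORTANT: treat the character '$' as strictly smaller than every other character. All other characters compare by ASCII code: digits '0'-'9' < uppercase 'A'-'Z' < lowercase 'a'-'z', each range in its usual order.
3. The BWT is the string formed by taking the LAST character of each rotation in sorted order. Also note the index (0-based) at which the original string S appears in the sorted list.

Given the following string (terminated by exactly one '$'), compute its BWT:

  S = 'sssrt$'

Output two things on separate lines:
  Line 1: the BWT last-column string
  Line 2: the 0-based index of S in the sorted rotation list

Answer: tsss$r
4

Derivation:
All 6 rotations (rotation i = S[i:]+S[:i]):
  rot[0] = sssrt$
  rot[1] = ssrt$s
  rot[2] = srt$ss
  rot[3] = rt$sss
  rot[4] = t$sssr
  rot[5] = $sssrt
Sorted (with $ < everything):
  sorted[0] = $sssrt  (last char: 't')
  sorted[1] = rt$sss  (last char: 's')
  sorted[2] = srt$ss  (last char: 's')
  sorted[3] = ssrt$s  (last char: 's')
  sorted[4] = sssrt$  (last char: '$')
  sorted[5] = t$sssr  (last char: 'r')
Last column: tsss$r
Original string S is at sorted index 4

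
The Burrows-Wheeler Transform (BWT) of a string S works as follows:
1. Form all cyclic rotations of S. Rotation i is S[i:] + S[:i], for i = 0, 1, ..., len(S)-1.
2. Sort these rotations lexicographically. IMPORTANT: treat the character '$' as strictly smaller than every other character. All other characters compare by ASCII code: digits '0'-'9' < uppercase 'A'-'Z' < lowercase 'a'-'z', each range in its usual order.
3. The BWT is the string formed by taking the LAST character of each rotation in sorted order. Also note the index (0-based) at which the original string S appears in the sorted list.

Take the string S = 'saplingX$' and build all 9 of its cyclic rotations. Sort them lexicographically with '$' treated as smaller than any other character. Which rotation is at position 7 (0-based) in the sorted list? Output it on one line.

Answer: plingX$sa

Derivation:
All 9 rotations (rotation i = S[i:]+S[:i]):
  rot[0] = saplingX$
  rot[1] = aplingX$s
  rot[2] = plingX$sa
  rot[3] = lingX$sap
  rot[4] = ingX$sapl
  rot[5] = ngX$sapli
  rot[6] = gX$saplin
  rot[7] = X$sapling
  rot[8] = $saplingX
Sorted (with $ < everything):
  sorted[0] = $saplingX
  sorted[1] = X$sapling
  sorted[2] = aplingX$s
  sorted[3] = gX$saplin
  sorted[4] = ingX$sapl
  sorted[5] = lingX$sap
  sorted[6] = ngX$sapli
  sorted[7] = plingX$sa
  sorted[8] = saplingX$
sorted[7] = plingX$sa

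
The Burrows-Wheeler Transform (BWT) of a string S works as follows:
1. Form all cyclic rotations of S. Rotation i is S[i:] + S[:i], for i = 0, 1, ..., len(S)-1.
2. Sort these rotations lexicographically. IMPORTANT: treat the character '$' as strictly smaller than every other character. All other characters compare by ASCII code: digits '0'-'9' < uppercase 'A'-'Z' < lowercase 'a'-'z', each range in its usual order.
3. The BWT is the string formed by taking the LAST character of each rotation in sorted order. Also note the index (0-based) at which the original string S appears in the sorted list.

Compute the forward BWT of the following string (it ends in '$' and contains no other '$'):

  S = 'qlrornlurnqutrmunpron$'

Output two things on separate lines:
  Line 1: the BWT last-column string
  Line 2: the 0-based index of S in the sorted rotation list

Answer: nqnrorurrrn$ntouplumlq
11

Derivation:
All 22 rotations (rotation i = S[i:]+S[:i]):
  rot[0] = qlrornlurnqutrmunpron$
  rot[1] = lrornlurnqutrmunpron$q
  rot[2] = rornlurnqutrmunpron$ql
  rot[3] = ornlurnqutrmunpron$qlr
  rot[4] = rnlurnqutrmunpron$qlro
  rot[5] = nlurnqutrmunpron$qlror
  rot[6] = lurnqutrmunpron$qlrorn
  rot[7] = urnqutrmunpron$qlrornl
  rot[8] = rnqutrmunpron$qlrornlu
  rot[9] = nqutrmunpron$qlrornlur
  rot[10] = qutrmunpron$qlrornlurn
  rot[11] = utrmunpron$qlrornlurnq
  rot[12] = trmunpron$qlrornlurnqu
  rot[13] = rmunpron$qlrornlurnqut
  rot[14] = munpron$qlrornlurnqutr
  rot[15] = unpron$qlrornlurnqutrm
  rot[16] = npron$qlrornlurnqutrmu
  rot[17] = pron$qlrornlurnqutrmun
  rot[18] = ron$qlrornlurnqutrmunp
  rot[19] = on$qlrornlurnqutrmunpr
  rot[20] = n$qlrornlurnqutrmunpro
  rot[21] = $qlrornlurnqutrmunpron
Sorted (with $ < everything):
  sorted[0] = $qlrornlurnqutrmunpron  (last char: 'n')
  sorted[1] = lrornlurnqutrmunpron$q  (last char: 'q')
  sorted[2] = lurnqutrmunpron$qlrorn  (last char: 'n')
  sorted[3] = munpron$qlrornlurnqutr  (last char: 'r')
  sorted[4] = n$qlrornlurnqutrmunpro  (last char: 'o')
  sorted[5] = nlurnqutrmunpron$qlror  (last char: 'r')
  sorted[6] = npron$qlrornlurnqutrmu  (last char: 'u')
  sorted[7] = nqutrmunpron$qlrornlur  (last char: 'r')
  sorted[8] = on$qlrornlurnqutrmunpr  (last char: 'r')
  sorted[9] = ornlurnqutrmunpron$qlr  (last char: 'r')
  sorted[10] = pron$qlrornlurnqutrmun  (last char: 'n')
  sorted[11] = qlrornlurnqutrmunpron$  (last char: '$')
  sorted[12] = qutrmunpron$qlrornlurn  (last char: 'n')
  sorted[13] = rmunpron$qlrornlurnqut  (last char: 't')
  sorted[14] = rnlurnqutrmunpron$qlro  (last char: 'o')
  sorted[15] = rnqutrmunpron$qlrornlu  (last char: 'u')
  sorted[16] = ron$qlrornlurnqutrmunp  (last char: 'p')
  sorted[17] = rornlurnqutrmunpron$ql  (last char: 'l')
  sorted[18] = trmunpron$qlrornlurnqu  (last char: 'u')
  sorted[19] = unpron$qlrornlurnqutrm  (last char: 'm')
  sorted[20] = urnqutrmunpron$qlrornl  (last char: 'l')
  sorted[21] = utrmunpron$qlrornlurnq  (last char: 'q')
Last column: nqnrorurrrn$ntouplumlq
Original string S is at sorted index 11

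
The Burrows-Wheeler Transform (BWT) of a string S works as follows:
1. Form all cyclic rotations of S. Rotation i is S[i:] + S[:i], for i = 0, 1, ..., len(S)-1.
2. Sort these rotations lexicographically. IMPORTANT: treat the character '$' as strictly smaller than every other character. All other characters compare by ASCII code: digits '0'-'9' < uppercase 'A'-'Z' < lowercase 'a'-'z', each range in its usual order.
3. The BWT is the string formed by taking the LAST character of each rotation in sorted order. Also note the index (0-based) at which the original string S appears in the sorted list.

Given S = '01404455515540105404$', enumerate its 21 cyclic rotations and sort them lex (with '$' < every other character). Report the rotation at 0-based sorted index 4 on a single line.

All 21 rotations (rotation i = S[i:]+S[:i]):
  rot[0] = 01404455515540105404$
  rot[1] = 1404455515540105404$0
  rot[2] = 404455515540105404$01
  rot[3] = 04455515540105404$014
  rot[4] = 4455515540105404$0140
  rot[5] = 455515540105404$01404
  rot[6] = 55515540105404$014044
  rot[7] = 5515540105404$0140445
  rot[8] = 515540105404$01404455
  rot[9] = 15540105404$014044555
  rot[10] = 5540105404$0140445551
  rot[11] = 540105404$01404455515
  rot[12] = 40105404$014044555155
  rot[13] = 0105404$0140445551554
  rot[14] = 105404$01404455515540
  rot[15] = 05404$014044555155401
  rot[16] = 5404$0140445551554010
  rot[17] = 404$01404455515540105
  rot[18] = 04$014044555155401054
  rot[19] = 4$0140445551554010540
  rot[20] = $01404455515540105404
Sorted (with $ < everything):
  sorted[0] = $01404455515540105404
  sorted[1] = 0105404$0140445551554
  sorted[2] = 01404455515540105404$
  sorted[3] = 04$014044555155401054
  sorted[4] = 04455515540105404$014
  sorted[5] = 05404$014044555155401
  sorted[6] = 105404$01404455515540
  sorted[7] = 1404455515540105404$0
  sorted[8] = 15540105404$014044555
  sorted[9] = 4$0140445551554010540
  sorted[10] = 40105404$014044555155
  sorted[11] = 404$01404455515540105
  sorted[12] = 404455515540105404$01
  sorted[13] = 4455515540105404$0140
  sorted[14] = 455515540105404$01404
  sorted[15] = 515540105404$01404455
  sorted[16] = 540105404$01404455515
  sorted[17] = 5404$0140445551554010
  sorted[18] = 5515540105404$0140445
  sorted[19] = 5540105404$0140445551
  sorted[20] = 55515540105404$014044
sorted[4] = 04455515540105404$014

Answer: 04455515540105404$014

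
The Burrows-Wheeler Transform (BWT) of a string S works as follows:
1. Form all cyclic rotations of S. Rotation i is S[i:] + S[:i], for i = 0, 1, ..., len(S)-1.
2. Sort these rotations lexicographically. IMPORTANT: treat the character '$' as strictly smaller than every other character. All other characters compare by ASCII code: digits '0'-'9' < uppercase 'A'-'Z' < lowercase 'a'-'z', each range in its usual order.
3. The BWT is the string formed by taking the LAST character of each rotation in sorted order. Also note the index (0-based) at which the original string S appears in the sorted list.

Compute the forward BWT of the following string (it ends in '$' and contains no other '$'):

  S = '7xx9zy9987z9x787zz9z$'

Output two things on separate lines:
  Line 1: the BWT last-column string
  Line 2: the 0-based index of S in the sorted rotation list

All 21 rotations (rotation i = S[i:]+S[:i]):
  rot[0] = 7xx9zy9987z9x787zz9z$
  rot[1] = xx9zy9987z9x787zz9z$7
  rot[2] = x9zy9987z9x787zz9z$7x
  rot[3] = 9zy9987z9x787zz9z$7xx
  rot[4] = zy9987z9x787zz9z$7xx9
  rot[5] = y9987z9x787zz9z$7xx9z
  rot[6] = 9987z9x787zz9z$7xx9zy
  rot[7] = 987z9x787zz9z$7xx9zy9
  rot[8] = 87z9x787zz9z$7xx9zy99
  rot[9] = 7z9x787zz9z$7xx9zy998
  rot[10] = z9x787zz9z$7xx9zy9987
  rot[11] = 9x787zz9z$7xx9zy9987z
  rot[12] = x787zz9z$7xx9zy9987z9
  rot[13] = 787zz9z$7xx9zy9987z9x
  rot[14] = 87zz9z$7xx9zy9987z9x7
  rot[15] = 7zz9z$7xx9zy9987z9x78
  rot[16] = zz9z$7xx9zy9987z9x787
  rot[17] = z9z$7xx9zy9987z9x787z
  rot[18] = 9z$7xx9zy9987z9x787zz
  rot[19] = z$7xx9zy9987z9x787zz9
  rot[20] = $7xx9zy9987z9x787zz9z
Sorted (with $ < everything):
  sorted[0] = $7xx9zy9987z9x787zz9z  (last char: 'z')
  sorted[1] = 787zz9z$7xx9zy9987z9x  (last char: 'x')
  sorted[2] = 7xx9zy9987z9x787zz9z$  (last char: '$')
  sorted[3] = 7z9x787zz9z$7xx9zy998  (last char: '8')
  sorted[4] = 7zz9z$7xx9zy9987z9x78  (last char: '8')
  sorted[5] = 87z9x787zz9z$7xx9zy99  (last char: '9')
  sorted[6] = 87zz9z$7xx9zy9987z9x7  (last char: '7')
  sorted[7] = 987z9x787zz9z$7xx9zy9  (last char: '9')
  sorted[8] = 9987z9x787zz9z$7xx9zy  (last char: 'y')
  sorted[9] = 9x787zz9z$7xx9zy9987z  (last char: 'z')
  sorted[10] = 9z$7xx9zy9987z9x787zz  (last char: 'z')
  sorted[11] = 9zy9987z9x787zz9z$7xx  (last char: 'x')
  sorted[12] = x787zz9z$7xx9zy9987z9  (last char: '9')
  sorted[13] = x9zy9987z9x787zz9z$7x  (last char: 'x')
  sorted[14] = xx9zy9987z9x787zz9z$7  (last char: '7')
  sorted[15] = y9987z9x787zz9z$7xx9z  (last char: 'z')
  sorted[16] = z$7xx9zy9987z9x787zz9  (last char: '9')
  sorted[17] = z9x787zz9z$7xx9zy9987  (last char: '7')
  sorted[18] = z9z$7xx9zy9987z9x787z  (last char: 'z')
  sorted[19] = zy9987z9x787zz9z$7xx9  (last char: '9')
  sorted[20] = zz9z$7xx9zy9987z9x787  (last char: '7')
Last column: zx$88979yzzx9x7z97z97
Original string S is at sorted index 2

Answer: zx$88979yzzx9x7z97z97
2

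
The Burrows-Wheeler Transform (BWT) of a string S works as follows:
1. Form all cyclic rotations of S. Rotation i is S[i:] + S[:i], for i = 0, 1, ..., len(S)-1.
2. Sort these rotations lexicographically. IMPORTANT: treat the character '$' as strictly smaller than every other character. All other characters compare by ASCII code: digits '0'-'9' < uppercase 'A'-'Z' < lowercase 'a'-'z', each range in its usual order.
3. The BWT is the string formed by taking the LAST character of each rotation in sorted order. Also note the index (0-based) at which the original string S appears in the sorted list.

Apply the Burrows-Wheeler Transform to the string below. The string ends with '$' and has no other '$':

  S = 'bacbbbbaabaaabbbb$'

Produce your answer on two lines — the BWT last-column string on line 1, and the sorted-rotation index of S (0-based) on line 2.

Answer: bbbaaabbab$bbbbaca
10

Derivation:
All 18 rotations (rotation i = S[i:]+S[:i]):
  rot[0] = bacbbbbaabaaabbbb$
  rot[1] = acbbbbaabaaabbbb$b
  rot[2] = cbbbbaabaaabbbb$ba
  rot[3] = bbbbaabaaabbbb$bac
  rot[4] = bbbaabaaabbbb$bacb
  rot[5] = bbaabaaabbbb$bacbb
  rot[6] = baabaaabbbb$bacbbb
  rot[7] = aabaaabbbb$bacbbbb
  rot[8] = abaaabbbb$bacbbbba
  rot[9] = baaabbbb$bacbbbbaa
  rot[10] = aaabbbb$bacbbbbaab
  rot[11] = aabbbb$bacbbbbaaba
  rot[12] = abbbb$bacbbbbaabaa
  rot[13] = bbbb$bacbbbbaabaaa
  rot[14] = bbb$bacbbbbaabaaab
  rot[15] = bb$bacbbbbaabaaabb
  rot[16] = b$bacbbbbaabaaabbb
  rot[17] = $bacbbbbaabaaabbbb
Sorted (with $ < everything):
  sorted[0] = $bacbbbbaabaaabbbb  (last char: 'b')
  sorted[1] = aaabbbb$bacbbbbaab  (last char: 'b')
  sorted[2] = aabaaabbbb$bacbbbb  (last char: 'b')
  sorted[3] = aabbbb$bacbbbbaaba  (last char: 'a')
  sorted[4] = abaaabbbb$bacbbbba  (last char: 'a')
  sorted[5] = abbbb$bacbbbbaabaa  (last char: 'a')
  sorted[6] = acbbbbaabaaabbbb$b  (last char: 'b')
  sorted[7] = b$bacbbbbaabaaabbb  (last char: 'b')
  sorted[8] = baaabbbb$bacbbbbaa  (last char: 'a')
  sorted[9] = baabaaabbbb$bacbbb  (last char: 'b')
  sorted[10] = bacbbbbaabaaabbbb$  (last char: '$')
  sorted[11] = bb$bacbbbbaabaaabb  (last char: 'b')
  sorted[12] = bbaabaaabbbb$bacbb  (last char: 'b')
  sorted[13] = bbb$bacbbbbaabaaab  (last char: 'b')
  sorted[14] = bbbaabaaabbbb$bacb  (last char: 'b')
  sorted[15] = bbbb$bacbbbbaabaaa  (last char: 'a')
  sorted[16] = bbbbaabaaabbbb$bac  (last char: 'c')
  sorted[17] = cbbbbaabaaabbbb$ba  (last char: 'a')
Last column: bbbaaabbab$bbbbaca
Original string S is at sorted index 10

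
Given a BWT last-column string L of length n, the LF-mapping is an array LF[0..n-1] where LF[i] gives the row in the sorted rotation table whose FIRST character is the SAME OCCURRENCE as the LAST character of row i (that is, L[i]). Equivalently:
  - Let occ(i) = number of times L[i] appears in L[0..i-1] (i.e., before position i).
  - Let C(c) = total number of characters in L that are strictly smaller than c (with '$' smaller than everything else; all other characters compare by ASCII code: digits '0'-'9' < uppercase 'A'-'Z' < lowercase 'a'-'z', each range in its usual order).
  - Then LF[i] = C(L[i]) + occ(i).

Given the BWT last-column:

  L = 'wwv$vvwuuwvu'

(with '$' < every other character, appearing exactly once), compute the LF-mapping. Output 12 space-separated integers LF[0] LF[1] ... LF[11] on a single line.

Char counts: '$':1, 'u':3, 'v':4, 'w':4
C (first-col start): C('$')=0, C('u')=1, C('v')=4, C('w')=8
L[0]='w': occ=0, LF[0]=C('w')+0=8+0=8
L[1]='w': occ=1, LF[1]=C('w')+1=8+1=9
L[2]='v': occ=0, LF[2]=C('v')+0=4+0=4
L[3]='$': occ=0, LF[3]=C('$')+0=0+0=0
L[4]='v': occ=1, LF[4]=C('v')+1=4+1=5
L[5]='v': occ=2, LF[5]=C('v')+2=4+2=6
L[6]='w': occ=2, LF[6]=C('w')+2=8+2=10
L[7]='u': occ=0, LF[7]=C('u')+0=1+0=1
L[8]='u': occ=1, LF[8]=C('u')+1=1+1=2
L[9]='w': occ=3, LF[9]=C('w')+3=8+3=11
L[10]='v': occ=3, LF[10]=C('v')+3=4+3=7
L[11]='u': occ=2, LF[11]=C('u')+2=1+2=3

Answer: 8 9 4 0 5 6 10 1 2 11 7 3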